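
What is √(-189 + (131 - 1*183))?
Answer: I*√241 ≈ 15.524*I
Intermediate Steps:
√(-189 + (131 - 1*183)) = √(-189 + (131 - 183)) = √(-189 - 52) = √(-241) = I*√241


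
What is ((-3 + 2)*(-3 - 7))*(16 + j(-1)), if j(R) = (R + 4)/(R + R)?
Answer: 145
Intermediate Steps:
j(R) = (4 + R)/(2*R) (j(R) = (4 + R)/((2*R)) = (4 + R)*(1/(2*R)) = (4 + R)/(2*R))
((-3 + 2)*(-3 - 7))*(16 + j(-1)) = ((-3 + 2)*(-3 - 7))*(16 + (½)*(4 - 1)/(-1)) = (-1*(-10))*(16 + (½)*(-1)*3) = 10*(16 - 3/2) = 10*(29/2) = 145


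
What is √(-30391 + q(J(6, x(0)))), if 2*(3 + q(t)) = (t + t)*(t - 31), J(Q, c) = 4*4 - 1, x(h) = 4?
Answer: 17*I*√106 ≈ 175.03*I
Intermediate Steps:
J(Q, c) = 15 (J(Q, c) = 16 - 1 = 15)
q(t) = -3 + t*(-31 + t) (q(t) = -3 + ((t + t)*(t - 31))/2 = -3 + ((2*t)*(-31 + t))/2 = -3 + (2*t*(-31 + t))/2 = -3 + t*(-31 + t))
√(-30391 + q(J(6, x(0)))) = √(-30391 + (-3 + 15² - 31*15)) = √(-30391 + (-3 + 225 - 465)) = √(-30391 - 243) = √(-30634) = 17*I*√106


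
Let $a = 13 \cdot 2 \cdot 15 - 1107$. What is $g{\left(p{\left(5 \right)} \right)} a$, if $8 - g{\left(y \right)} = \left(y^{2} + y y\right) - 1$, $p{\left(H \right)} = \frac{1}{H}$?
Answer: $- \frac{159891}{25} \approx -6395.6$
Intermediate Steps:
$g{\left(y \right)} = 9 - 2 y^{2}$ ($g{\left(y \right)} = 8 - \left(\left(y^{2} + y y\right) - 1\right) = 8 - \left(\left(y^{2} + y^{2}\right) - 1\right) = 8 - \left(2 y^{2} - 1\right) = 8 - \left(-1 + 2 y^{2}\right) = 9 - 2 y^{2}$)
$a = -717$ ($a = 26 \cdot 15 - 1107 = 390 - 1107 = -717$)
$g{\left(p{\left(5 \right)} \right)} a = \left(9 - 2 \left(\frac{1}{5}\right)^{2}\right) \left(-717\right) = \left(9 - \frac{2}{25}\right) \left(-717\right) = \frac{223}{25} \left(-717\right) = - \frac{159891}{25}$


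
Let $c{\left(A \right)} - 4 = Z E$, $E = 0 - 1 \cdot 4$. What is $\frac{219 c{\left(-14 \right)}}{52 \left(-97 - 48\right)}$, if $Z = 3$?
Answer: $\frac{438}{1885} \approx 0.23236$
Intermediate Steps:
$E = -4$ ($E = 0 - 4 = -4$)
$c{\left(A \right)} = -8$ ($c{\left(A \right)} = 4 + 3 \left(-4\right) = 4 - 12 = -8$)
$\frac{219 c{\left(-14 \right)}}{52 \left(-97 - 48\right)} = \frac{219 \left(-8\right)}{52 \left(-97 - 48\right)} = - \frac{1752}{52 \left(-145\right)} = - \frac{1752}{-7540} = \left(-1752\right) \left(- \frac{1}{7540}\right) = \frac{438}{1885}$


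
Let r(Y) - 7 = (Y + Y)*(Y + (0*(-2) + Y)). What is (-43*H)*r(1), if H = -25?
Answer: 11825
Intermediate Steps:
r(Y) = 7 + 4*Y² (r(Y) = 7 + (Y + Y)*(Y + (0*(-2) + Y)) = 7 + (2*Y)*(Y + (0 + Y)) = 7 + (2*Y)*(Y + Y) = 7 + (2*Y)*(2*Y) = 7 + 4*Y²)
(-43*H)*r(1) = (-43*(-25))*(7 + 4*1²) = 1075*(7 + 4*1) = 1075*(7 + 4) = 1075*11 = 11825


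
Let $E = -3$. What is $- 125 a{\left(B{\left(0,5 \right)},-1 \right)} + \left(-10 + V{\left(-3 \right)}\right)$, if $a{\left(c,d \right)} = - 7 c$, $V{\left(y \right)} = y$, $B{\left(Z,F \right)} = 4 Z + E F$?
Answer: $-13138$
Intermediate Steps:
$B{\left(Z,F \right)} = - 3 F + 4 Z$ ($B{\left(Z,F \right)} = 4 Z - 3 F = - 3 F + 4 Z$)
$- 125 a{\left(B{\left(0,5 \right)},-1 \right)} + \left(-10 + V{\left(-3 \right)}\right) = - 125 \left(- 7 \left(\left(-3\right) 5 + 4 \cdot 0\right)\right) - 13 = - 125 \left(- 7 \left(-15 + 0\right)\right) - 13 = - 125 \left(\left(-7\right) \left(-15\right)\right) - 13 = \left(-125\right) 105 - 13 = -13125 - 13 = -13138$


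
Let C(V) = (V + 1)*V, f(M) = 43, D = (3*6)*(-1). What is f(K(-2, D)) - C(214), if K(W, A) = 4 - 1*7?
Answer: -45967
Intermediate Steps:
D = -18 (D = 18*(-1) = -18)
K(W, A) = -3 (K(W, A) = 4 - 7 = -3)
C(V) = V*(1 + V) (C(V) = (1 + V)*V = V*(1 + V))
f(K(-2, D)) - C(214) = 43 - 214*(1 + 214) = 43 - 214*215 = 43 - 1*46010 = 43 - 46010 = -45967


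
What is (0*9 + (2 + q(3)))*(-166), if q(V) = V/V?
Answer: -498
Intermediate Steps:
q(V) = 1
(0*9 + (2 + q(3)))*(-166) = (0*9 + (2 + 1))*(-166) = (0 + 3)*(-166) = 3*(-166) = -498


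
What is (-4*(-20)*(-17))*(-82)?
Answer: 111520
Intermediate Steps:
(-4*(-20)*(-17))*(-82) = (80*(-17))*(-82) = -1360*(-82) = 111520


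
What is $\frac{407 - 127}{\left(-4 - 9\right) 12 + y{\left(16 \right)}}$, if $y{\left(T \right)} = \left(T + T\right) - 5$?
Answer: $- \frac{280}{129} \approx -2.1705$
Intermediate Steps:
$y{\left(T \right)} = -5 + 2 T$ ($y{\left(T \right)} = 2 T - 5 = -5 + 2 T$)
$\frac{407 - 127}{\left(-4 - 9\right) 12 + y{\left(16 \right)}} = \frac{407 - 127}{\left(-4 - 9\right) 12 + \left(-5 + 2 \cdot 16\right)} = \frac{280}{\left(-13\right) 12 + \left(-5 + 32\right)} = \frac{280}{-156 + 27} = \frac{280}{-129} = 280 \left(- \frac{1}{129}\right) = - \frac{280}{129}$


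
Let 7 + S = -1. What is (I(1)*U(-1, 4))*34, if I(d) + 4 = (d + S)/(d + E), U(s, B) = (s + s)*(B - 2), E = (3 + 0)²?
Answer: 3196/5 ≈ 639.20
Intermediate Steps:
S = -8 (S = -7 - 1 = -8)
E = 9 (E = 3² = 9)
U(s, B) = 2*s*(-2 + B) (U(s, B) = (2*s)*(-2 + B) = 2*s*(-2 + B))
I(d) = -4 + (-8 + d)/(9 + d) (I(d) = -4 + (d - 8)/(d + 9) = -4 + (-8 + d)/(9 + d))
(I(1)*U(-1, 4))*34 = (((-44 - 3*1)/(9 + 1))*(2*(-1)*(-2 + 4)))*34 = (((-44 - 3)/10)*(2*(-1)*2))*34 = (((⅒)*(-47))*(-4))*34 = -47/10*(-4)*34 = (94/5)*34 = 3196/5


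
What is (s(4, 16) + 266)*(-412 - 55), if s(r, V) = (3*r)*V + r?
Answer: -215754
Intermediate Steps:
s(r, V) = r + 3*V*r (s(r, V) = 3*V*r + r = r + 3*V*r)
(s(4, 16) + 266)*(-412 - 55) = (4*(1 + 3*16) + 266)*(-412 - 55) = (4*(1 + 48) + 266)*(-467) = (4*49 + 266)*(-467) = (196 + 266)*(-467) = 462*(-467) = -215754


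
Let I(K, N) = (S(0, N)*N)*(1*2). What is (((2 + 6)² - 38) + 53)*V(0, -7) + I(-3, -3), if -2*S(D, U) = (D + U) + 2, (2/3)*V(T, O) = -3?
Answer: -717/2 ≈ -358.50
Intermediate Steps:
V(T, O) = -9/2 (V(T, O) = (3/2)*(-3) = -9/2)
S(D, U) = -1 - D/2 - U/2 (S(D, U) = -((D + U) + 2)/2 = -(2 + D + U)/2 = -1 - D/2 - U/2)
I(K, N) = 2*N*(-1 - N/2) (I(K, N) = ((-1 - ½*0 - N/2)*N)*(1*2) = ((-1 + 0 - N/2)*N)*2 = ((-1 - N/2)*N)*2 = (N*(-1 - N/2))*2 = 2*N*(-1 - N/2))
(((2 + 6)² - 38) + 53)*V(0, -7) + I(-3, -3) = (((2 + 6)² - 38) + 53)*(-9/2) - 1*(-3)*(2 - 3) = ((8² - 38) + 53)*(-9/2) - 1*(-3)*(-1) = ((64 - 38) + 53)*(-9/2) - 3 = (26 + 53)*(-9/2) - 3 = 79*(-9/2) - 3 = -711/2 - 3 = -717/2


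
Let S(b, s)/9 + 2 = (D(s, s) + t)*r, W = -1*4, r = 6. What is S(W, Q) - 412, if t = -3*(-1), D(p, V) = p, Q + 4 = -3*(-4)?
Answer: 164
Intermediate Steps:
Q = 8 (Q = -4 - 3*(-4) = -4 + 12 = 8)
t = 3
W = -4
S(b, s) = 144 + 54*s (S(b, s) = -18 + 9*((s + 3)*6) = -18 + 9*((3 + s)*6) = -18 + 9*(18 + 6*s) = -18 + (162 + 54*s) = 144 + 54*s)
S(W, Q) - 412 = (144 + 54*8) - 412 = (144 + 432) - 412 = 576 - 412 = 164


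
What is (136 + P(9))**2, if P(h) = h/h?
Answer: 18769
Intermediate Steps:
P(h) = 1
(136 + P(9))**2 = (136 + 1)**2 = 137**2 = 18769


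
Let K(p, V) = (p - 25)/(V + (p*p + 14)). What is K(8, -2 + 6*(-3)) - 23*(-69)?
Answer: 92029/58 ≈ 1586.7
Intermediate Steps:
K(p, V) = (-25 + p)/(14 + V + p²) (K(p, V) = (-25 + p)/(V + (p² + 14)) = (-25 + p)/(V + (14 + p²)) = (-25 + p)/(14 + V + p²))
K(8, -2 + 6*(-3)) - 23*(-69) = (-25 + 8)/(14 + (-2 + 6*(-3)) + 8²) - 23*(-69) = -17/(14 + (-2 - 18) + 64) - 1*(-1587) = -17/(14 - 20 + 64) + 1587 = -17/58 + 1587 = 92029/58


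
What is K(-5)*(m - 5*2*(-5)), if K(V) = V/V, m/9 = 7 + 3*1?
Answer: 140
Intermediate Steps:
m = 90 (m = 9*(7 + 3*1) = 9*(7 + 3) = 9*10 = 90)
K(V) = 1
K(-5)*(m - 5*2*(-5)) = 1*(90 - 5*2*(-5)) = 1*(90 - 10*(-5)) = 1*(90 + 50) = 1*140 = 140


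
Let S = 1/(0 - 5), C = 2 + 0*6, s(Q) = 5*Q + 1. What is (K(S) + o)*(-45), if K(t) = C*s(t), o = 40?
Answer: -1800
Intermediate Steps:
s(Q) = 1 + 5*Q
C = 2 (C = 2 + 0 = 2)
S = -1/5 (S = 1/(-5) = -1/5 ≈ -0.20000)
K(t) = 2 + 10*t (K(t) = 2*(1 + 5*t) = 2 + 10*t)
(K(S) + o)*(-45) = ((2 + 10*(-1/5)) + 40)*(-45) = ((2 - 2) + 40)*(-45) = (0 + 40)*(-45) = 40*(-45) = -1800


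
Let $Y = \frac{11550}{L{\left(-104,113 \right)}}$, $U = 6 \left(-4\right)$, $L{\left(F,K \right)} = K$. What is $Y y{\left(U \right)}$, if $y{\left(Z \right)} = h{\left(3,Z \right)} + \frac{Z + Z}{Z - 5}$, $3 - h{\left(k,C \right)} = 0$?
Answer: $\frac{1559250}{3277} \approx 475.82$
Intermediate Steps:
$h{\left(k,C \right)} = 3$ ($h{\left(k,C \right)} = 3 - 0 = 3 + 0 = 3$)
$U = -24$
$y{\left(Z \right)} = 3 + \frac{2 Z}{-5 + Z}$ ($y{\left(Z \right)} = 3 + \frac{Z + Z}{Z - 5} = 3 + \frac{2 Z}{-5 + Z}$)
$Y = \frac{11550}{113} \approx 102.21$
$Y y{\left(U \right)} = \frac{11550 \frac{5 \left(-3 - 24\right)}{-5 - 24}}{113} = \frac{11550 \cdot 5 \frac{1}{-29} \left(-27\right)}{113} = \frac{11550 \cdot 5 \left(- \frac{1}{29}\right) \left(-27\right)}{113} = \frac{11550}{113} \cdot \frac{135}{29} = \frac{1559250}{3277}$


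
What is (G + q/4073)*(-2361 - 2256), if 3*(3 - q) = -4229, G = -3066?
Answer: 57649733424/4073 ≈ 1.4154e+7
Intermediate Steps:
q = 4238/3 (q = 3 - ⅓*(-4229) = 3 + 4229/3 = 4238/3 ≈ 1412.7)
(G + q/4073)*(-2361 - 2256) = (-3066 + (4238/3)/4073)*(-2361 - 2256) = (-3066 + (4238/3)*(1/4073))*(-4617) = (-3066 + 4238/12219)*(-4617) = -37459216/12219*(-4617) = 57649733424/4073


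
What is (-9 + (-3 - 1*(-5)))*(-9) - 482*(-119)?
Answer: 57421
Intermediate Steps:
(-9 + (-3 - 1*(-5)))*(-9) - 482*(-119) = (-9 + (-3 + 5))*(-9) + 57358 = (-9 + 2)*(-9) + 57358 = -7*(-9) + 57358 = 63 + 57358 = 57421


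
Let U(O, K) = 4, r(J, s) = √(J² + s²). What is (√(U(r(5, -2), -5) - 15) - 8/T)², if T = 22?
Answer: (-4 + 11*I*√11)²/121 ≈ -10.868 - 2.4121*I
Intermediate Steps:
(√(U(r(5, -2), -5) - 15) - 8/T)² = (√(4 - 15) - 8/22)² = (√(-11) - 8*1/22)² = (I*√11 - 4/11)² = (-4/11 + I*√11)²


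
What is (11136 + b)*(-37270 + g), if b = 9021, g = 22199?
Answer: -303786147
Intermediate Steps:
(11136 + b)*(-37270 + g) = (11136 + 9021)*(-37270 + 22199) = 20157*(-15071) = -303786147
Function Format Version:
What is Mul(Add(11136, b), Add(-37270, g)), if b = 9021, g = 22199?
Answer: -303786147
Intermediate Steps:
Mul(Add(11136, b), Add(-37270, g)) = Mul(Add(11136, 9021), Add(-37270, 22199)) = Mul(20157, -15071) = -303786147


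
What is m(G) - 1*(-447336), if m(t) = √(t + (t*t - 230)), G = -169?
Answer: 447336 + √28162 ≈ 4.4750e+5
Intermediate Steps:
m(t) = √(-230 + t + t²) (m(t) = √(t + (t² - 230)) = √(t + (-230 + t²)) = √(-230 + t + t²))
m(G) - 1*(-447336) = √(-230 - 169 + (-169)²) - 1*(-447336) = √(-230 - 169 + 28561) + 447336 = √28162 + 447336 = 447336 + √28162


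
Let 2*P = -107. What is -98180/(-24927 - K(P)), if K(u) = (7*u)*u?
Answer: 392720/179851 ≈ 2.1836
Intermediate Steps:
P = -107/2 (P = (½)*(-107) = -107/2 ≈ -53.500)
K(u) = 7*u²
-98180/(-24927 - K(P)) = -98180/(-24927 - 7*(-107/2)²) = -98180/(-24927 - 7*11449/4) = -98180/(-24927 - 1*80143/4) = -98180/(-24927 - 80143/4) = -98180/(-179851/4) = -98180*(-4/179851) = 392720/179851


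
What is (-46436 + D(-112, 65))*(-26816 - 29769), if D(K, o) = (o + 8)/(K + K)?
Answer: 588582288145/224 ≈ 2.6276e+9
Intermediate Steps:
D(K, o) = (8 + o)/(2*K) (D(K, o) = (8 + o)/((2*K)) = (8 + o)*(1/(2*K)) = (8 + o)/(2*K))
(-46436 + D(-112, 65))*(-26816 - 29769) = (-46436 + (1/2)*(8 + 65)/(-112))*(-26816 - 29769) = (-46436 + (1/2)*(-1/112)*73)*(-56585) = (-46436 - 73/224)*(-56585) = -10401737/224*(-56585) = 588582288145/224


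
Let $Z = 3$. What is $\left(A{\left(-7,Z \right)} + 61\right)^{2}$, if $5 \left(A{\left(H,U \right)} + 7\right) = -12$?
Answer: $\frac{66564}{25} \approx 2662.6$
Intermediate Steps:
$A{\left(H,U \right)} = - \frac{47}{5}$ ($A{\left(H,U \right)} = -7 + \frac{1}{5} \left(-12\right) = -7 - \frac{12}{5} = - \frac{47}{5}$)
$\left(A{\left(-7,Z \right)} + 61\right)^{2} = \left(- \frac{47}{5} + 61\right)^{2} = \left(\frac{258}{5}\right)^{2} = \frac{66564}{25}$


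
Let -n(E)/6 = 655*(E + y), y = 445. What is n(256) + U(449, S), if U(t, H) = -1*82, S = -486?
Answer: -2755012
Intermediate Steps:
n(E) = -1748850 - 3930*E (n(E) = -3930*(E + 445) = -3930*(445 + E) = -6*(291475 + 655*E) = -1748850 - 3930*E)
U(t, H) = -82
n(256) + U(449, S) = (-1748850 - 3930*256) - 82 = (-1748850 - 1006080) - 82 = -2754930 - 82 = -2755012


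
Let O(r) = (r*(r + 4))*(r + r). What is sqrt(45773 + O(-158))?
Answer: I*sqrt(7643139) ≈ 2764.6*I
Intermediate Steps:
O(r) = 2*r**2*(4 + r) (O(r) = (r*(4 + r))*(2*r) = 2*r**2*(4 + r))
sqrt(45773 + O(-158)) = sqrt(45773 + 2*(-158)**2*(4 - 158)) = sqrt(45773 + 2*24964*(-154)) = sqrt(45773 - 7688912) = sqrt(-7643139) = I*sqrt(7643139)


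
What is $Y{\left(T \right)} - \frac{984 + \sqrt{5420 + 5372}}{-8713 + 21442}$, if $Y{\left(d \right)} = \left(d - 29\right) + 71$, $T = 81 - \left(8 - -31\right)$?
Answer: $\frac{356084}{4243} - \frac{2 \sqrt{2698}}{12729} \approx 83.915$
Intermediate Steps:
$T = 42$ ($T = 81 - \left(8 + 31\right) = 81 - 39 = 42$)
$Y{\left(d \right)} = 42 + d$ ($Y{\left(d \right)} = \left(-29 + d\right) + 71 = 42 + d$)
$Y{\left(T \right)} - \frac{984 + \sqrt{5420 + 5372}}{-8713 + 21442} = \left(42 + 42\right) - \frac{984 + \sqrt{5420 + 5372}}{-8713 + 21442} = 84 - \frac{984 + \sqrt{10792}}{12729} = 84 - \left(984 + 2 \sqrt{2698}\right) \frac{1}{12729} = 84 - \left(\frac{328}{4243} + \frac{2 \sqrt{2698}}{12729}\right) = \frac{356084}{4243} - \frac{2 \sqrt{2698}}{12729}$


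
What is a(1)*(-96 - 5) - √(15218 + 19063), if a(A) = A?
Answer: -101 - 3*√3809 ≈ -286.15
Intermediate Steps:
a(1)*(-96 - 5) - √(15218 + 19063) = 1*(-96 - 5) - √(15218 + 19063) = 1*(-101) - √34281 = -101 - 3*√3809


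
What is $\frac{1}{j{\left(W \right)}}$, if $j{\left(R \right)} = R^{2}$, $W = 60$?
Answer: $\frac{1}{3600} \approx 0.00027778$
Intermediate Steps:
$\frac{1}{j{\left(W \right)}} = \frac{1}{60^{2}} = \frac{1}{3600}$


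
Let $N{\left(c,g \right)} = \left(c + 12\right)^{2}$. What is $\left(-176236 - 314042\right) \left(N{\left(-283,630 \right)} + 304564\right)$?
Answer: $-185327535390$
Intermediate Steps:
$N{\left(c,g \right)} = \left(12 + c\right)^{2}$
$\left(-176236 - 314042\right) \left(N{\left(-283,630 \right)} + 304564\right) = \left(-176236 - 314042\right) \left(\left(12 - 283\right)^{2} + 304564\right) = - 490278 \left(\left(-271\right)^{2} + 304564\right) = - 490278 \left(73441 + 304564\right) = \left(-490278\right) 378005 = -185327535390$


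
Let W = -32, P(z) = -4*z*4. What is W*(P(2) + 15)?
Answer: 544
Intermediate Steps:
P(z) = -16*z
W*(P(2) + 15) = -32*(-16*2 + 15) = -32*(-32 + 15) = -32*(-17) = 544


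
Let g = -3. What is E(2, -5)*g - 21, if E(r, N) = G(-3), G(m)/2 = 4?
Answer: -45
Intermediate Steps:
G(m) = 8 (G(m) = 2*4 = 8)
E(r, N) = 8
E(2, -5)*g - 21 = 8*(-3) - 21 = -24 - 21 = -45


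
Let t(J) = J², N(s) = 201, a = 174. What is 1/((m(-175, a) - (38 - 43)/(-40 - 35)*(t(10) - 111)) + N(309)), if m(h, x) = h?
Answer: 15/401 ≈ 0.037407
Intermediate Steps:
1/((m(-175, a) - (38 - 43)/(-40 - 35)*(t(10) - 111)) + N(309)) = 1/((-175 - (38 - 43)/(-40 - 35)*(10² - 111)) + 201) = 1/((-175 - (-5/(-75))*(100 - 111)) + 201) = 1/((-175 - (-5*(-1/75))*(-11)) + 201) = 1/((-175 - (-11)/15) + 201) = 1/((-175 - 1*(-11/15)) + 201) = 1/((-175 + 11/15) + 201) = 1/(-2614/15 + 201) = 1/(401/15) = 15/401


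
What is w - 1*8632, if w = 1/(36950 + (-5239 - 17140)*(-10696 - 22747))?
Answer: -6460688135303/748457847 ≈ -8632.0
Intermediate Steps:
w = 1/748457847 (w = 1/(36950 - 22379*(-33443)) = 1/(36950 + 748420897) = 1/748457847 ≈ 1.3361e-9)
w - 1*8632 = 1/748457847 - 1*8632 = 1/748457847 - 8632 = -6460688135303/748457847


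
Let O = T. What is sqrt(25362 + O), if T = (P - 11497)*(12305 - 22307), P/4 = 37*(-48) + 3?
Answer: 2*sqrt(46488135) ≈ 13636.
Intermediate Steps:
P = -7092 (P = 4*(37*(-48) + 3) = 4*(-1776 + 3) = 4*(-1773) = -7092)
T = 185927178 (T = (-7092 - 11497)*(12305 - 22307) = -18589*(-10002) = 185927178)
O = 185927178
sqrt(25362 + O) = sqrt(25362 + 185927178) = sqrt(185952540) = 2*sqrt(46488135)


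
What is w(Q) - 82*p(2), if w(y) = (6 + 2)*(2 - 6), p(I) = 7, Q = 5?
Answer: -606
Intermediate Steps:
w(y) = -32 (w(y) = 8*(-4) = -32)
w(Q) - 82*p(2) = -32 - 82*7 = -32 - 574 = -606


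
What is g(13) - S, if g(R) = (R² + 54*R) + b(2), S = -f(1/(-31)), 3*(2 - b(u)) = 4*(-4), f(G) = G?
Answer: 81682/93 ≈ 878.30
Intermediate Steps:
b(u) = 22/3 (b(u) = 2 - 4*(-4)/3 = 2 - ⅓*(-16) = 2 + 16/3 = 22/3)
S = 1/31 (S = -1/(-31) = -1*(-1/31) = 1/31 ≈ 0.032258)
g(R) = 22/3 + R² + 54*R (g(R) = (R² + 54*R) + 22/3 = 22/3 + R² + 54*R)
g(13) - S = (22/3 + 13² + 54*13) - 1*1/31 = (22/3 + 169 + 702) - 1/31 = 2635/3 - 1/31 = 81682/93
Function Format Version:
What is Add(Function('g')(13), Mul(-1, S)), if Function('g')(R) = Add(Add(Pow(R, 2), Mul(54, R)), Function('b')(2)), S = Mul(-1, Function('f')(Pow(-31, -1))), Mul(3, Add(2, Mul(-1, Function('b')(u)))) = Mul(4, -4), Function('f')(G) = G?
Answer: Rational(81682, 93) ≈ 878.30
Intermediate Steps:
Function('b')(u) = Rational(22, 3) (Function('b')(u) = Add(2, Mul(Rational(-1, 3), Mul(4, -4))) = Add(2, Mul(Rational(-1, 3), -16)) = Add(2, Rational(16, 3)) = Rational(22, 3))
S = Rational(1, 31) (S = Mul(-1, Pow(-31, -1)) = Mul(-1, Rational(-1, 31)) = Rational(1, 31) ≈ 0.032258)
Function('g')(R) = Add(Rational(22, 3), Pow(R, 2), Mul(54, R)) (Function('g')(R) = Add(Add(Pow(R, 2), Mul(54, R)), Rational(22, 3)) = Add(Rational(22, 3), Pow(R, 2), Mul(54, R)))
Add(Function('g')(13), Mul(-1, S)) = Add(Add(Rational(22, 3), Pow(13, 2), Mul(54, 13)), Mul(-1, Rational(1, 31))) = Add(Add(Rational(22, 3), 169, 702), Rational(-1, 31)) = Add(Rational(2635, 3), Rational(-1, 31)) = Rational(81682, 93)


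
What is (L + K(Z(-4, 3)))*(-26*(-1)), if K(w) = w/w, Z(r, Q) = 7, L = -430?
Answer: -11154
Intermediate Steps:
K(w) = 1
(L + K(Z(-4, 3)))*(-26*(-1)) = (-430 + 1)*(-26*(-1)) = -429*26 = -11154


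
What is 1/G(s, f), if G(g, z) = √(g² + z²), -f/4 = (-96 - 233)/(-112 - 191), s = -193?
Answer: 303*√3421525297/3421525297 ≈ 0.0051800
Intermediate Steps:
f = -1316/303 (f = -4*(-96 - 233)/(-112 - 191) = -(-1316)/(-303) = -(-1316)*(-1)/303 = -4*329/303 = -1316/303 ≈ -4.3432)
1/G(s, f) = 1/(√((-193)² + (-1316/303)²)) = 1/(√(37249 + 1731856/91809)) = 1/(√(3421525297/91809)) = 1/(√3421525297/303) = 303*√3421525297/3421525297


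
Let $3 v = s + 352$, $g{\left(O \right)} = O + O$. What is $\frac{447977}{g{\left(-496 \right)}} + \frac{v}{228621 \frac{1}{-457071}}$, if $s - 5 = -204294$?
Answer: $\frac{10240080907737}{75597344} \approx 1.3546 \cdot 10^{5}$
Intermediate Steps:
$s = -204289$ ($s = 5 - 204294 = -204289$)
$g{\left(O \right)} = 2 O$
$v = -67979$ ($v = \frac{-204289 + 352}{3} = \frac{1}{3} \left(-203937\right) = -67979$)
$\frac{447977}{g{\left(-496 \right)}} + \frac{v}{228621 \frac{1}{-457071}} = \frac{447977}{2 \left(-496\right)} - \frac{67979}{228621 \frac{1}{-457071}} = \frac{447977}{-992} - \frac{67979}{228621 \left(- \frac{1}{457071}\right)} = 447977 \left(- \frac{1}{992}\right) - \frac{67979}{- \frac{76207}{152357}} = - \frac{447977}{992} - - \frac{10357076503}{76207} = - \frac{447977}{992} + \frac{10357076503}{76207} = \frac{10240080907737}{75597344}$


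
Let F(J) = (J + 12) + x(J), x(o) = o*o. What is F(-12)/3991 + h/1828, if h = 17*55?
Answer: 3994817/7295548 ≈ 0.54757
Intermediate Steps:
h = 935
x(o) = o**2
F(J) = 12 + J + J**2 (F(J) = (J + 12) + J**2 = (12 + J) + J**2 = 12 + J + J**2)
F(-12)/3991 + h/1828 = (12 - 12 + (-12)**2)/3991 + 935/1828 = (12 - 12 + 144)*(1/3991) + 935*(1/1828) = 144*(1/3991) + 935/1828 = 144/3991 + 935/1828 = 3994817/7295548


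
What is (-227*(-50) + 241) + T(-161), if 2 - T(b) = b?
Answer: 11754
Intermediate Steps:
T(b) = 2 - b
(-227*(-50) + 241) + T(-161) = (-227*(-50) + 241) + (2 - 1*(-161)) = (11350 + 241) + (2 + 161) = 11591 + 163 = 11754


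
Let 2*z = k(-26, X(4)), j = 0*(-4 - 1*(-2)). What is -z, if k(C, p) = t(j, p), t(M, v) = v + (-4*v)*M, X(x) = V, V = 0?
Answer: 0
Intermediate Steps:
j = 0 (j = 0*(-4 + 2) = 0*(-2) = 0)
X(x) = 0
t(M, v) = v - 4*M*v
k(C, p) = p (k(C, p) = p*(1 - 4*0) = p*(1 + 0) = p*1 = p)
z = 0 (z = (½)*0 = 0)
-z = -1*0 = 0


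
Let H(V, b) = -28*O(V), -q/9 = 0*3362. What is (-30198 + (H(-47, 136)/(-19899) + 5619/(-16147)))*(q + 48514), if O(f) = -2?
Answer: -7025845645717994/4795659 ≈ -1.4650e+9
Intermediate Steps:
q = 0 (q = -0*3362 = -9*0 = 0)
H(V, b) = 56 (H(V, b) = -28*(-2) = 56)
(-30198 + (H(-47, 136)/(-19899) + 5619/(-16147)))*(q + 48514) = (-30198 + (56/(-19899) + 5619/(-16147)))*(0 + 48514) = (-30198 + (56*(-1/19899) + 5619*(-1/16147)))*48514 = (-30198 + (-56/19899 - 5619/16147))*48514 = (-30198 - 1682339/4795659)*48514 = -144820992821/4795659*48514 = -7025845645717994/4795659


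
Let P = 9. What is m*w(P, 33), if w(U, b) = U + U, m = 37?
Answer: 666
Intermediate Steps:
w(U, b) = 2*U
m*w(P, 33) = 37*(2*9) = 37*18 = 666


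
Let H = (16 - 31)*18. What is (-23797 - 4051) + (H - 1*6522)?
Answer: -34640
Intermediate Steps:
H = -270 (H = -15*18 = -270)
(-23797 - 4051) + (H - 1*6522) = (-23797 - 4051) + (-270 - 1*6522) = -27848 + (-270 - 6522) = -27848 - 6792 = -34640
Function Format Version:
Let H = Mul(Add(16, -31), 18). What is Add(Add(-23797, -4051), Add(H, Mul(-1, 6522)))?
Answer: -34640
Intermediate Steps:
H = -270 (H = Mul(-15, 18) = -270)
Add(Add(-23797, -4051), Add(H, Mul(-1, 6522))) = Add(Add(-23797, -4051), Add(-270, Mul(-1, 6522))) = Add(-27848, Add(-270, -6522)) = Add(-27848, -6792) = -34640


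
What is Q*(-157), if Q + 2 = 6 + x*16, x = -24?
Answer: 59660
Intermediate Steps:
Q = -380 (Q = -2 + (6 - 24*16) = -2 + (6 - 384) = -2 - 378 = -380)
Q*(-157) = -380*(-157) = 59660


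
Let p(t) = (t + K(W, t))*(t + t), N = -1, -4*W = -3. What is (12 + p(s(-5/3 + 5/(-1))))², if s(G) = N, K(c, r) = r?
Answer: 256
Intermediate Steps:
W = ¾ (W = -¼*(-3) = ¾ ≈ 0.75000)
s(G) = -1
p(t) = 4*t² (p(t) = (t + t)*(t + t) = (2*t)*(2*t) = 4*t²)
(12 + p(s(-5/3 + 5/(-1))))² = (12 + 4*(-1)²)² = (12 + 4*1)² = (12 + 4)² = 16² = 256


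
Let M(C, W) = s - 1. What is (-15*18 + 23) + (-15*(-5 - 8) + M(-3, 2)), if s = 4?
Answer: -49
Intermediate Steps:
M(C, W) = 3 (M(C, W) = 4 - 1 = 3)
(-15*18 + 23) + (-15*(-5 - 8) + M(-3, 2)) = (-15*18 + 23) + (-15*(-5 - 8) + 3) = (-270 + 23) + (-15*(-13) + 3) = -247 + (195 + 3) = -247 + 198 = -49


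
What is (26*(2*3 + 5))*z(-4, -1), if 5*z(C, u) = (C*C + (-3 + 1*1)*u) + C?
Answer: 4004/5 ≈ 800.80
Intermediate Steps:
z(C, u) = -2*u/5 + C/5 + C²/5 (z(C, u) = ((C*C + (-3 + 1*1)*u) + C)/5 = ((C² + (-3 + 1)*u) + C)/5 = ((C² - 2*u) + C)/5 = (C + C² - 2*u)/5 = -2*u/5 + C/5 + C²/5)
(26*(2*3 + 5))*z(-4, -1) = (26*(2*3 + 5))*(-⅖*(-1) + (⅕)*(-4) + (⅕)*(-4)²) = (26*(6 + 5))*(⅖ - ⅘ + (⅕)*16) = (26*11)*(⅖ - ⅘ + 16/5) = 286*(14/5) = 4004/5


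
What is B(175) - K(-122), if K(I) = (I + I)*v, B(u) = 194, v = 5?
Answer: 1414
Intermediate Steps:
K(I) = 10*I (K(I) = (I + I)*5 = (2*I)*5 = 10*I)
B(175) - K(-122) = 194 - 10*(-122) = 194 - 1*(-1220) = 194 + 1220 = 1414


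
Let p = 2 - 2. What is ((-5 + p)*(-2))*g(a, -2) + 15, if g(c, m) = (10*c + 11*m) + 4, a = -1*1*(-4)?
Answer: 235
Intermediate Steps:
p = 0
a = 4 (a = -1*(-4) = 4)
g(c, m) = 4 + 10*c + 11*m
((-5 + p)*(-2))*g(a, -2) + 15 = ((-5 + 0)*(-2))*(4 + 10*4 + 11*(-2)) + 15 = (-5*(-2))*(4 + 40 - 22) + 15 = 10*22 + 15 = 220 + 15 = 235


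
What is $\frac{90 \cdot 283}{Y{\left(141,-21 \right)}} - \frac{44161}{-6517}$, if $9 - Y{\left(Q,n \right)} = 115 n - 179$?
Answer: $\frac{14786267}{892829} \approx 16.561$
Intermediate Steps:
$Y{\left(Q,n \right)} = 188 - 115 n$ ($Y{\left(Q,n \right)} = 9 - \left(115 n - 179\right) = 9 - \left(-179 + 115 n\right) = 188 - 115 n$)
$\frac{90 \cdot 283}{Y{\left(141,-21 \right)}} - \frac{44161}{-6517} = \frac{90 \cdot 283}{188 - -2415} - \frac{44161}{-6517} = \frac{25470}{188 + 2415} - - \frac{44161}{6517} = \frac{25470}{2603} + \frac{44161}{6517} = \frac{14786267}{892829}$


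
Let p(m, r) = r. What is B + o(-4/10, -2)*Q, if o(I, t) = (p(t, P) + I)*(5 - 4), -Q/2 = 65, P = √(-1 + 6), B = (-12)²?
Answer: 196 - 130*√5 ≈ -94.689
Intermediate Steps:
B = 144
P = √5 ≈ 2.2361
Q = -130 (Q = -2*65 = -130)
o(I, t) = I + √5 (o(I, t) = (√5 + I)*(5 - 4) = (I + √5)*1 = I + √5)
B + o(-4/10, -2)*Q = 144 + (-4/10 + √5)*(-130) = 144 + (-4*⅒ + √5)*(-130) = 144 + (-⅖ + √5)*(-130) = 144 + (52 - 130*√5) = 196 - 130*√5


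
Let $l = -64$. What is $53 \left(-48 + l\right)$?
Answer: $-5936$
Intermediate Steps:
$53 \left(-48 + l\right) = 53 \left(-48 - 64\right) = 53 \left(-112\right) = -5936$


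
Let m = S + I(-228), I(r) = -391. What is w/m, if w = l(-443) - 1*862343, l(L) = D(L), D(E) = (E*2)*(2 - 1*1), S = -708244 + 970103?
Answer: -287743/87156 ≈ -3.3015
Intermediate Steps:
S = 261859
D(E) = 2*E (D(E) = (2*E)*(2 - 1) = (2*E)*1 = 2*E)
l(L) = 2*L
m = 261468 (m = 261859 - 391 = 261468)
w = -863229 (w = 2*(-443) - 1*862343 = -886 - 862343 = -863229)
w/m = -863229/261468 = -863229*1/261468 = -287743/87156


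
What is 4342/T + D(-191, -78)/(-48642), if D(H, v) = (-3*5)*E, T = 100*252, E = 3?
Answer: 17694797/102148200 ≈ 0.17323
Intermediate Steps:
T = 25200
D(H, v) = -45 (D(H, v) = -3*5*3 = -15*3 = -45)
4342/T + D(-191, -78)/(-48642) = 4342/25200 - 45/(-48642) = 4342*(1/25200) - 45*(-1/48642) = 2171/12600 + 15/16214 = 17694797/102148200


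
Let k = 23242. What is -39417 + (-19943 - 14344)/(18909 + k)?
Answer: -1661500254/42151 ≈ -39418.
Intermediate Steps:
-39417 + (-19943 - 14344)/(18909 + k) = -39417 + (-19943 - 14344)/(18909 + 23242) = -39417 - 34287/42151 = -1661500254/42151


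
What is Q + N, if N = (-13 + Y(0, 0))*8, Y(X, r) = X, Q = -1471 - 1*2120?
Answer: -3695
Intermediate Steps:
Q = -3591 (Q = -1471 - 2120 = -3591)
N = -104 (N = (-13 + 0)*8 = -13*8 = -104)
Q + N = -3591 - 104 = -3695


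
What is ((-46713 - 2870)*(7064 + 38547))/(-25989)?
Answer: 2261530213/25989 ≈ 87019.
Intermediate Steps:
((-46713 - 2870)*(7064 + 38547))/(-25989) = -49583*45611*(-1/25989) = -2261530213*(-1/25989) = 2261530213/25989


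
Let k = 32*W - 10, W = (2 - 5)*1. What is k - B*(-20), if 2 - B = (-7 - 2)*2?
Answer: 294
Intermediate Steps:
W = -3 (W = -3*1 = -3)
B = 20 (B = 2 - (-7 - 2)*2 = 2 - (-9)*2 = 2 - 1*(-18) = 2 + 18 = 20)
k = -106 (k = 32*(-3) - 10 = -96 - 10 = -106)
k - B*(-20) = -106 - 20*(-20) = -106 - 1*(-400) = -106 + 400 = 294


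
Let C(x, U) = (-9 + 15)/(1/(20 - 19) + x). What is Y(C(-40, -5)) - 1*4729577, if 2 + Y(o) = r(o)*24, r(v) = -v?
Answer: -61484479/13 ≈ -4.7296e+6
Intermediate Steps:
C(x, U) = 6/(1 + x) (C(x, U) = 6/(1/1 + x) = 6/(1 + x))
Y(o) = -2 - 24*o (Y(o) = -2 - o*24 = -2 - 24*o)
Y(C(-40, -5)) - 1*4729577 = (-2 - 144/(1 - 40)) - 1*4729577 = (-2 - 144/(-39)) - 4729577 = (-2 - 144*(-1)/39) - 4729577 = (-2 - 24*(-2/13)) - 4729577 = (-2 + 48/13) - 4729577 = 22/13 - 4729577 = -61484479/13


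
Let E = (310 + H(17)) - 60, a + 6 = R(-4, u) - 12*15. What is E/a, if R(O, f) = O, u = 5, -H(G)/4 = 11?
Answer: -103/95 ≈ -1.0842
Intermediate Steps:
H(G) = -44 (H(G) = -4*11 = -44)
a = -190 (a = -6 + (-4 - 12*15) = -6 + (-4 - 180) = -6 - 184 = -190)
E = 206 (E = (310 - 44) - 60 = 266 - 60 = 206)
E/a = 206/(-190) = 206*(-1/190) = -103/95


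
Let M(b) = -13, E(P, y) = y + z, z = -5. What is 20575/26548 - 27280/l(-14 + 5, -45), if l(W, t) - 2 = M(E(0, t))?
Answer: 65859615/26548 ≈ 2480.8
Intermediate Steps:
E(P, y) = -5 + y (E(P, y) = y - 5 = -5 + y)
l(W, t) = -11 (l(W, t) = 2 - 13 = -11)
20575/26548 - 27280/l(-14 + 5, -45) = 20575/26548 - 27280/(-11) = 20575*(1/26548) - 27280*(-1/11) = 20575/26548 + 2480 = 65859615/26548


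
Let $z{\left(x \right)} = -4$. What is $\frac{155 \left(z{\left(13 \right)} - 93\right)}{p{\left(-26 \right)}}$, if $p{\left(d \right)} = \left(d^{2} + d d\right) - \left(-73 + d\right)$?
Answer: $- \frac{15035}{1451} \approx -10.362$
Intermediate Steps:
$p{\left(d \right)} = 73 - d + 2 d^{2}$ ($p{\left(d \right)} = \left(d^{2} + d^{2}\right) - \left(-73 + d\right) = 2 d^{2} - \left(-73 + d\right) = 73 - d + 2 d^{2}$)
$\frac{155 \left(z{\left(13 \right)} - 93\right)}{p{\left(-26 \right)}} = \frac{155 \left(-4 - 93\right)}{73 - -26 + 2 \left(-26\right)^{2}} = \frac{155 \left(-97\right)}{73 + 26 + 2 \cdot 676} = - \frac{15035}{73 + 26 + 1352} = - \frac{15035}{1451}$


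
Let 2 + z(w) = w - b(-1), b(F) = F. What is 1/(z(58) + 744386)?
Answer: 1/744443 ≈ 1.3433e-6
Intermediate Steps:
z(w) = -1 + w (z(w) = -2 + (w - 1*(-1)) = -2 + (w + 1) = -2 + (1 + w) = -1 + w)
1/(z(58) + 744386) = 1/((-1 + 58) + 744386) = 1/(57 + 744386) = 1/744443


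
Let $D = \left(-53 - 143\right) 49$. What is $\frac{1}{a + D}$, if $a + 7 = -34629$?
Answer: $- \frac{1}{44240} \approx -2.2604 \cdot 10^{-5}$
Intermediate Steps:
$D = -9604$ ($D = \left(-196\right) 49 = -9604$)
$a = -34636$ ($a = -7 - 34629 = -34636$)
$\frac{1}{a + D} = \frac{1}{-34636 - 9604} = \frac{1}{-44240} = - \frac{1}{44240}$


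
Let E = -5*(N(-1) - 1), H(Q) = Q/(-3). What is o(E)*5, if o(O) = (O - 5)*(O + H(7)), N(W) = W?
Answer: 575/3 ≈ 191.67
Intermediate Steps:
H(Q) = -Q/3 (H(Q) = Q*(-⅓) = -Q/3)
E = 10 (E = -5*(-1 - 1) = -5*(-2) = 10)
o(O) = (-5 + O)*(-7/3 + O) (o(O) = (O - 5)*(O - ⅓*7) = (-5 + O)*(O - 7/3) = (-5 + O)*(-7/3 + O))
o(E)*5 = (35/3 + 10² - 22/3*10)*5 = (35/3 + 100 - 220/3)*5 = (115/3)*5 = 575/3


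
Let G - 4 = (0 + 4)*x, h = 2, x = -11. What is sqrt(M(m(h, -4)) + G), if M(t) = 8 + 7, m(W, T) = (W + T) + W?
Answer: 5*I ≈ 5.0*I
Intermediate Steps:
G = -40 (G = 4 + (0 + 4)*(-11) = 4 + 4*(-11) = 4 - 44 = -40)
m(W, T) = T + 2*W (m(W, T) = (T + W) + W = T + 2*W)
M(t) = 15
sqrt(M(m(h, -4)) + G) = sqrt(15 - 40) = sqrt(-25) = 5*I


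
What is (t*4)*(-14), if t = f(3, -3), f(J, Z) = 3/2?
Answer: -84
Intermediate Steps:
f(J, Z) = 3/2 (f(J, Z) = 3*(½) = 3/2)
t = 3/2 ≈ 1.5000
(t*4)*(-14) = ((3/2)*4)*(-14) = 6*(-14) = -84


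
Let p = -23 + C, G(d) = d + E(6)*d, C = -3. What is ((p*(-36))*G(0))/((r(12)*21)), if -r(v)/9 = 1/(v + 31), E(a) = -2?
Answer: 0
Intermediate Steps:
r(v) = -9/(31 + v) (r(v) = -9/(v + 31) = -9/(31 + v))
G(d) = -d (G(d) = d - 2*d = -d)
p = -26 (p = -23 - 3 = -26)
((p*(-36))*G(0))/((r(12)*21)) = ((-26*(-36))*(-1*0))/((-9/(31 + 12)*21)) = (936*0)/((-9/43*21)) = 0/((-9*1/43*21)) = 0/((-9/43*21)) = 0/(-189/43) = 0*(-43/189) = 0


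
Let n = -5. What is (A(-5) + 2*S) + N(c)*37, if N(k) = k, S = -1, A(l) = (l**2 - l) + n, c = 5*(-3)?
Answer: -532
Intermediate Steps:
c = -15
A(l) = -5 + l**2 - l (A(l) = (l**2 - l) - 5 = -5 + l**2 - l)
(A(-5) + 2*S) + N(c)*37 = ((-5 + (-5)**2 - 1*(-5)) + 2*(-1)) - 15*37 = ((-5 + 25 + 5) - 2) - 555 = (25 - 2) - 555 = 23 - 555 = -532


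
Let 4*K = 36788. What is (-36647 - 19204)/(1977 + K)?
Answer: -55851/11174 ≈ -4.9983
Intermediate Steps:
K = 9197 (K = (¼)*36788 = 9197)
(-36647 - 19204)/(1977 + K) = (-36647 - 19204)/(1977 + 9197) = -55851/11174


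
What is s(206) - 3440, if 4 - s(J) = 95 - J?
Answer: -3325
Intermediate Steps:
s(J) = -91 + J (s(J) = 4 - (95 - J) = 4 + (-95 + J) = -91 + J)
s(206) - 3440 = (-91 + 206) - 3440 = 115 - 3440 = -3325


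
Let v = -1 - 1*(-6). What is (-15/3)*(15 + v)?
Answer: -100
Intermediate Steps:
v = 5 (v = -1 + 6 = 5)
(-15/3)*(15 + v) = (-15/3)*(15 + 5) = -15*⅓*20 = -5*20 = -100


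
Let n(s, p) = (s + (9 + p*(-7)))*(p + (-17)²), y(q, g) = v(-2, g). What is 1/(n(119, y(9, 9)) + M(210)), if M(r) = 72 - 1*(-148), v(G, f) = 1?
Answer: 1/35310 ≈ 2.8321e-5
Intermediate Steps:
y(q, g) = 1
M(r) = 220 (M(r) = 72 + 148 = 220)
n(s, p) = (289 + p)*(9 + s - 7*p) (n(s, p) = (s + (9 - 7*p))*(p + 289) = (9 + s - 7*p)*(289 + p) = (289 + p)*(9 + s - 7*p))
1/(n(119, y(9, 9)) + M(210)) = 1/((2601 - 2014*1 - 7*1² + 289*119 + 1*119) + 220) = 1/((2601 - 2014 - 7*1 + 34391 + 119) + 220) = 1/((2601 - 2014 - 7 + 34391 + 119) + 220) = 1/(35090 + 220) = 1/35310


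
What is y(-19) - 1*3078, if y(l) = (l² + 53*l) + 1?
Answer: -3723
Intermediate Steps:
y(l) = 1 + l² + 53*l
y(-19) - 1*3078 = (1 + (-19)² + 53*(-19)) - 1*3078 = (1 + 361 - 1007) - 3078 = -645 - 3078 = -3723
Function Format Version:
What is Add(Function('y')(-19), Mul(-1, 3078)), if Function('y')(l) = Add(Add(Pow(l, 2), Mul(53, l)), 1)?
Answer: -3723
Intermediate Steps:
Function('y')(l) = Add(1, Pow(l, 2), Mul(53, l))
Add(Function('y')(-19), Mul(-1, 3078)) = Add(Add(1, Pow(-19, 2), Mul(53, -19)), Mul(-1, 3078)) = Add(Add(1, 361, -1007), -3078) = Add(-645, -3078) = -3723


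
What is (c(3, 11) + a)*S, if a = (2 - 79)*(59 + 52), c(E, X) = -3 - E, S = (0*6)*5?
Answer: 0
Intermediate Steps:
S = 0 (S = 0*5 = 0)
a = -8547 (a = -77*111 = -8547)
(c(3, 11) + a)*S = ((-3 - 1*3) - 8547)*0 = ((-3 - 3) - 8547)*0 = (-6 - 8547)*0 = -8553*0 = 0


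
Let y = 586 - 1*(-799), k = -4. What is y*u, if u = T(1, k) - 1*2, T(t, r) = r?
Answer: -8310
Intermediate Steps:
y = 1385 (y = 586 + 799 = 1385)
u = -6 (u = -4 - 1*2 = -4 - 2 = -6)
y*u = 1385*(-6) = -8310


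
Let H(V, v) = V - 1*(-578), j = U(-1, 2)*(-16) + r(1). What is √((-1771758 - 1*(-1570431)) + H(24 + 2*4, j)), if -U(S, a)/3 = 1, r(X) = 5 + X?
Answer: I*√200717 ≈ 448.01*I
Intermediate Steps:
U(S, a) = -3 (U(S, a) = -3*1 = -3)
j = 54 (j = -3*(-16) + (5 + 1) = 48 + 6 = 54)
H(V, v) = 578 + V (H(V, v) = V + 578 = 578 + V)
√((-1771758 - 1*(-1570431)) + H(24 + 2*4, j)) = √((-1771758 - 1*(-1570431)) + (578 + (24 + 2*4))) = √((-1771758 + 1570431) + (578 + (24 + 8))) = √(-201327 + (578 + 32)) = √(-201327 + 610) = √(-200717) = I*√200717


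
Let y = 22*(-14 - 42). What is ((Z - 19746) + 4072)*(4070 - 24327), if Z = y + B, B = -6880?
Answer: 481833002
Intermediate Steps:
y = -1232 (y = 22*(-56) = -1232)
Z = -8112 (Z = -1232 - 6880 = -8112)
((Z - 19746) + 4072)*(4070 - 24327) = ((-8112 - 19746) + 4072)*(4070 - 24327) = (-27858 + 4072)*(-20257) = -23786*(-20257) = 481833002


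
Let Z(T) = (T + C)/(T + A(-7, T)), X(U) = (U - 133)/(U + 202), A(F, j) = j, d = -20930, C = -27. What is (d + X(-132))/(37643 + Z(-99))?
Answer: -3223803/5797120 ≈ -0.55610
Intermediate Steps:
X(U) = (-133 + U)/(202 + U)
Z(T) = (-27 + T)/(2*T) (Z(T) = (T - 27)/(T + T) = (-27 + T)/((2*T)) = (-27 + T)*(1/(2*T)) = (-27 + T)/(2*T))
(d + X(-132))/(37643 + Z(-99)) = (-20930 + (-133 - 132)/(202 - 132))/(37643 + (½)*(-27 - 99)/(-99)) = (-20930 - 265/70)/(37643 + (½)*(-1/99)*(-126)) = (-20930 + (1/70)*(-265))/(37643 + 7/11) = (-20930 - 53/14)/(414080/11) = -293073/14*11/414080 = -3223803/5797120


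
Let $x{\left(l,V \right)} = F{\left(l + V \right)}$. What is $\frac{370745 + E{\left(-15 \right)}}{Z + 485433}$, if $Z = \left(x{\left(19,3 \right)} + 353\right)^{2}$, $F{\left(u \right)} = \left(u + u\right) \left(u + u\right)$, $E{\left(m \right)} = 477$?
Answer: $\frac{185611}{2862477} \approx 0.064843$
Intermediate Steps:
$F{\left(u \right)} = 4 u^{2}$ ($F{\left(u \right)} = 2 u 2 u = 4 u^{2}$)
$x{\left(l,V \right)} = 4 \left(V + l\right)^{2}$ ($x{\left(l,V \right)} = 4 \left(l + V\right)^{2} = 4 \left(V + l\right)^{2}$)
$Z = 5239521$ ($Z = \left(4 \left(3 + 19\right)^{2} + 353\right)^{2} = \left(4 \cdot 22^{2} + 353\right)^{2} = \left(4 \cdot 484 + 353\right)^{2} = \left(1936 + 353\right)^{2} = 2289^{2} = 5239521$)
$\frac{370745 + E{\left(-15 \right)}}{Z + 485433} = \frac{370745 + 477}{5239521 + 485433} = \frac{371222}{5724954} = 371222 \cdot \frac{1}{5724954} = \frac{185611}{2862477}$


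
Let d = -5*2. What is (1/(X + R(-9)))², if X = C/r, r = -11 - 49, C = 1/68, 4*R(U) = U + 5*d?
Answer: 16646400/3621752761 ≈ 0.0045962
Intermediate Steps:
d = -10
R(U) = -25/2 + U/4 (R(U) = (U + 5*(-10))/4 = (U - 50)/4 = (-50 + U)/4 = -25/2 + U/4)
C = 1/68 ≈ 0.014706
r = -60
X = -1/4080 (X = (1/68)/(-60) = (1/68)*(-1/60) = -1/4080 ≈ -0.00024510)
(1/(X + R(-9)))² = (1/(-1/4080 + (-25/2 + (¼)*(-9))))² = (1/(-1/4080 + (-25/2 - 9/4)))² = (1/(-1/4080 - 59/4))² = (1/(-60181/4080))² = (-4080/60181)² = 16646400/3621752761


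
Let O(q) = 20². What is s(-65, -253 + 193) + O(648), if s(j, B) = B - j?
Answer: 405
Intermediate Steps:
O(q) = 400
s(-65, -253 + 193) + O(648) = ((-253 + 193) - 1*(-65)) + 400 = (-60 + 65) + 400 = 5 + 400 = 405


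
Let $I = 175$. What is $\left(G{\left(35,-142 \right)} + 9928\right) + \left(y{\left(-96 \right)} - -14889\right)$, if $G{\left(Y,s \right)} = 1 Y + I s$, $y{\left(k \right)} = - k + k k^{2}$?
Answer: $-884638$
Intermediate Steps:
$y{\left(k \right)} = k^{3} - k$ ($y{\left(k \right)} = - k + k^{3} = k^{3} - k$)
$G{\left(Y,s \right)} = Y + 175 s$ ($G{\left(Y,s \right)} = 1 Y + 175 s = Y + 175 s$)
$\left(G{\left(35,-142 \right)} + 9928\right) + \left(y{\left(-96 \right)} - -14889\right) = \left(\left(35 + 175 \left(-142\right)\right) + 9928\right) + \left(\left(\left(-96\right)^{3} - -96\right) - -14889\right) = \left(\left(35 - 24850\right) + 9928\right) + \left(\left(-884736 + 96\right) + 14889\right) = \left(-24815 + 9928\right) + \left(-884640 + 14889\right) = -14887 - 869751 = -884638$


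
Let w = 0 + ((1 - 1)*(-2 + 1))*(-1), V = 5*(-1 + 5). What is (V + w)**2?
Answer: 400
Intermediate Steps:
V = 20 (V = 5*4 = 20)
w = 0 (w = 0 + (0*(-1))*(-1) = 0 + 0*(-1) = 0 + 0 = 0)
(V + w)**2 = (20 + 0)**2 = 20**2 = 400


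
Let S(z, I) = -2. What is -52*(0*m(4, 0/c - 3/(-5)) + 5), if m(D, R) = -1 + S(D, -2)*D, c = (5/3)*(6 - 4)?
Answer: -260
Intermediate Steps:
c = 10/3 (c = (5*(⅓))*2 = (5/3)*2 = 10/3 ≈ 3.3333)
m(D, R) = -1 - 2*D
-52*(0*m(4, 0/c - 3/(-5)) + 5) = -52*(0*(-1 - 2*4) + 5) = -52*(0*(-1 - 8) + 5) = -52*(0*(-9) + 5) = -52*(0 + 5) = -52*5 = -260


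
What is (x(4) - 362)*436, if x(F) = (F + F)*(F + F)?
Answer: -129928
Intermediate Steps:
x(F) = 4*F² (x(F) = (2*F)*(2*F) = 4*F²)
(x(4) - 362)*436 = (4*4² - 362)*436 = (4*16 - 362)*436 = (64 - 362)*436 = -298*436 = -129928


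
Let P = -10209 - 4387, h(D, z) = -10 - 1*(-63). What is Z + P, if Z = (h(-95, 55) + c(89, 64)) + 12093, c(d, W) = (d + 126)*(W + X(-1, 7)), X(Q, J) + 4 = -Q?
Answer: 10665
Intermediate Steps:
h(D, z) = 53 (h(D, z) = -10 + 63 = 53)
X(Q, J) = -4 - Q
c(d, W) = (-3 + W)*(126 + d) (c(d, W) = (d + 126)*(W + (-4 - 1*(-1))) = (126 + d)*(W + (-4 + 1)) = (126 + d)*(W - 3) = (126 + d)*(-3 + W) = (-3 + W)*(126 + d))
Z = 25261 (Z = (53 + (-378 - 3*89 + 126*64 + 64*89)) + 12093 = (53 + (-378 - 267 + 8064 + 5696)) + 12093 = (53 + 13115) + 12093 = 13168 + 12093 = 25261)
P = -14596
Z + P = 25261 - 14596 = 10665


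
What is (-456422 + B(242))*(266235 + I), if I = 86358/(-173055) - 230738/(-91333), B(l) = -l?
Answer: -640554154016651118088/5268544105 ≈ -1.2158e+11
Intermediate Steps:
I = 10681009792/5268544105 (I = 86358*(-1/173055) - 230738*(-1/91333) = -28786/57685 + 230738/91333 = 10681009792/5268544105 ≈ 2.0273)
(-456422 + B(242))*(266235 + I) = (-456422 - 1*242)*(266235 + 10681009792/5268544105) = (-456422 - 242)*(1402681520804467/5268544105) = -456664*1402681520804467/5268544105 = -640554154016651118088/5268544105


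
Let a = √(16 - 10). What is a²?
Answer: 6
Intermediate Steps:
a = √6 ≈ 2.4495
a² = (√6)² = 6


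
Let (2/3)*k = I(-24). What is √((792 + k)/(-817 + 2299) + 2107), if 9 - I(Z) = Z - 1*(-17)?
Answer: √128579555/247 ≈ 45.908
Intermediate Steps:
I(Z) = -8 - Z (I(Z) = 9 - (Z - 1*(-17)) = 9 - (Z + 17) = 9 - (17 + Z) = 9 + (-17 - Z) = -8 - Z)
k = 24 (k = 3*(-8 - 1*(-24))/2 = 3*(-8 + 24)/2 = (3/2)*16 = 24)
√((792 + k)/(-817 + 2299) + 2107) = √((792 + 24)/(-817 + 2299) + 2107) = √(816/1482 + 2107) = √(816*(1/1482) + 2107) = √(136/247 + 2107) = √(520565/247) = √128579555/247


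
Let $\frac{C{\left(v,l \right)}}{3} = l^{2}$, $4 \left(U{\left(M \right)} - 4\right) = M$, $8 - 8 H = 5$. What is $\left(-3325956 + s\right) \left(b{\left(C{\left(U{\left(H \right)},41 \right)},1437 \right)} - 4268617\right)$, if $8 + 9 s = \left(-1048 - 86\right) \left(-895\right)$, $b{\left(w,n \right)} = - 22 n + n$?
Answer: $\frac{124315456669508}{9} \approx 1.3813 \cdot 10^{13}$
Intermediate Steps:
$H = \frac{3}{8}$ ($H = 1 - \frac{5}{8} = \frac{3}{8} \approx 0.375$)
$U{\left(M \right)} = 4 + \frac{M}{4}$
$C{\left(v,l \right)} = 3 l^{2}$
$b{\left(w,n \right)} = - 21 n$
$s = \frac{1014922}{9}$ ($s = - \frac{8}{9} + \frac{\left(-1048 - 86\right) \left(-895\right)}{9} = - \frac{8}{9} + \frac{\left(-1134\right) \left(-895\right)}{9} = - \frac{8}{9} + \frac{1}{9} \cdot 1014930 = - \frac{8}{9} + 112770 = \frac{1014922}{9} \approx 1.1277 \cdot 10^{5}$)
$\left(-3325956 + s\right) \left(b{\left(C{\left(U{\left(H \right)},41 \right)},1437 \right)} - 4268617\right) = \left(-3325956 + \frac{1014922}{9}\right) \left(\left(-21\right) 1437 - 4268617\right) = - \frac{28918682 \left(-30177 - 4268617\right)}{9} = \left(- \frac{28918682}{9}\right) \left(-4298794\right) = \frac{124315456669508}{9}$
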